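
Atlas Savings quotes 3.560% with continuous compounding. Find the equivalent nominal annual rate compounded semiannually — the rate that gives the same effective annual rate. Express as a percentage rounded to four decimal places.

EAR under continuous compounding: e^0.03560 − 1 = 0.036241.
Solve (1 + r/2)^2 = 1.036241: r/2 = 1.036241^(1/2) − 1 = 0.017959, so r = 0.035919 = 3.5919%.

3.5919%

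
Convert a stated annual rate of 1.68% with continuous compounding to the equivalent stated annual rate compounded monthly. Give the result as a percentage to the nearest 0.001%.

1.681%

EAR under continuous compounding: e^0.0168 − 1 = 0.016942.
Solve (1 + r/12)^12 = 1.016942: r/12 = 1.016942^(1/12) − 1 = 0.001401, so r = 0.016812 = 1.681%.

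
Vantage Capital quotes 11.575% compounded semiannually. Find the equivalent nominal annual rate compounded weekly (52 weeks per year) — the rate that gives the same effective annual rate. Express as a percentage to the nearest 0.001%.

EAR = (1 + 0.11575/2)^2 − 1 = 0.119100.
Solve (1 + r/52)^52 = 1.119100: r/52 = 1.119100^(1/52) − 1 = 0.002166, so r = 0.112646 = 11.265%.

11.265%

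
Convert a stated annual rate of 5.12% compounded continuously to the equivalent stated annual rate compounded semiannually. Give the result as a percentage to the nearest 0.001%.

EAR under continuous compounding: e^0.0512 − 1 = 0.052533.
Solve (1 + r/2)^2 = 1.052533: r/2 = 1.052533^(1/2) − 1 = 0.025930, so r = 0.051861 = 5.186%.

5.186%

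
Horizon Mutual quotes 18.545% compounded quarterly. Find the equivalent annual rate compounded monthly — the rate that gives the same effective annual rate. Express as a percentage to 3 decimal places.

EAR = (1 + 0.18545/4)^4 − 1 = 0.198750.
Solve (1 + r/12)^12 = 1.198750: r/12 = 1.198750^(1/12) − 1 = 0.015221, so r = 0.182656 = 18.266%.

18.266%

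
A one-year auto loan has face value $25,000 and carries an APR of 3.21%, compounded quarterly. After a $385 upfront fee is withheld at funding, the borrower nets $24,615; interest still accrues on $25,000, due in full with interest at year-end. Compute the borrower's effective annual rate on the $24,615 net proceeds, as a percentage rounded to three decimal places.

Amount owed after one year: 25,000 × (1 + 0.0321/4)^4 = 25,000 × 1.032488 = $25,812.21.
Effective rate on net proceeds: 25,812.21 / 24,615 − 1 = 0.048637 = 4.864%.

4.864%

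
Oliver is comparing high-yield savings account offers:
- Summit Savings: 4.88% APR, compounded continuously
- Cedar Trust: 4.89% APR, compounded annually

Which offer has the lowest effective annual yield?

Summit Savings: e^0.0488 − 1 = 5.001%
Cedar Trust: compounded annually, EAR = 4.890%
The lowest effective annual rate is Cedar Trust at 4.890%.

Cedar Trust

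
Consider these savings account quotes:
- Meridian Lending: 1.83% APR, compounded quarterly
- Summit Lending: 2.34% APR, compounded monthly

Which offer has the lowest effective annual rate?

Meridian Lending: (1 + 0.0183/4)^4 − 1 = 1.843%
Summit Lending: (1 + 0.0234/12)^12 − 1 = 2.365%
The lowest effective annual rate is Meridian Lending at 1.843%.

Meridian Lending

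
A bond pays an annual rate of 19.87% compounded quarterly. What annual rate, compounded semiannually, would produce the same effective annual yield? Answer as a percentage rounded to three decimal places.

EAR = (1 + 0.1987/4)^4 − 1 = 0.214002.
Solve (1 + r/2)^2 = 1.214002: r/2 = 1.214002^(1/2) − 1 = 0.101818, so r = 0.203635 = 20.364%.

20.364%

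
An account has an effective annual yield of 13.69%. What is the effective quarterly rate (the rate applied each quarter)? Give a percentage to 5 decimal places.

The per-quarter rate i satisfies (1 + i)^4 = 1 + 0.1369.
i = 1.1369^(1/4) − 1 = 0.0325963 = 3.25963%.

3.25963%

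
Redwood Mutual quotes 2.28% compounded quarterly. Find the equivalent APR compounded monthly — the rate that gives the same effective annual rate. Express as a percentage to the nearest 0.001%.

EAR = (1 + 0.0228/4)^4 − 1 = 0.022996.
Solve (1 + r/12)^12 = 1.022996: r/12 = 1.022996^(1/12) − 1 = 0.001896, so r = 0.022757 = 2.276%.

2.276%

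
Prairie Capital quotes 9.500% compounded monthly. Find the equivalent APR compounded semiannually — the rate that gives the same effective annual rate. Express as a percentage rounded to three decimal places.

9.690%

EAR = (1 + 0.09500/12)^12 − 1 = 0.099248.
Solve (1 + r/2)^2 = 1.099248: r/2 = 1.099248^(1/2) − 1 = 0.048450, so r = 0.096900 = 9.690%.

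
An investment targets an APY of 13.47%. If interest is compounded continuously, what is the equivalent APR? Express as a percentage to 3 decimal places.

12.637%

Continuous: nominal r satisfies e^r − 1 = 0.1347.
r = ln(1 + 0.1347) = ln(1.1347) = 0.126368 = 12.637%.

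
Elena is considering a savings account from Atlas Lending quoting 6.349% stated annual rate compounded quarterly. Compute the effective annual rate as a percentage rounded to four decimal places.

6.5018%

EAR = (1 + 0.06349/4)^4 − 1.
= (1 + 0.015873)^4 − 1 = 1.065018 − 1 = 6.5018%.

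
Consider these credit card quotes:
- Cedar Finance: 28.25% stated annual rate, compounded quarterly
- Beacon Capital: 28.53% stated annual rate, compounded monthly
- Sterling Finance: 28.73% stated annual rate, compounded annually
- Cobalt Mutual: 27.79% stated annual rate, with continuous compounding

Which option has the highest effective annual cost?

Beacon Capital

Cedar Finance: (1 + 0.2825/4)^4 − 1 = 31.386%
Beacon Capital: (1 + 0.2853/12)^12 − 1 = 32.573%
Sterling Finance: compounded annually, EAR = 28.730%
Cobalt Mutual: e^0.2779 − 1 = 32.035%
The highest effective annual rate is Beacon Capital at 32.573%.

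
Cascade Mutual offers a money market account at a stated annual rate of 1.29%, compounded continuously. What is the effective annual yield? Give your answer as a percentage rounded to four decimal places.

1.2984%

With continuous compounding, EAR = e^0.0129 − 1.
e^0.0129 = 1.012984, so EAR = 0.012984 = 1.2984%.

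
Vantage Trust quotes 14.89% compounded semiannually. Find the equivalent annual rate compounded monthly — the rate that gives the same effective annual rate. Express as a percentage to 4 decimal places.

EAR = (1 + 0.1489/2)^2 − 1 = 0.154443.
Solve (1 + r/12)^12 = 1.154443: r/12 = 1.154443^(1/12) − 1 = 0.012040, so r = 0.144481 = 14.4481%.

14.4481%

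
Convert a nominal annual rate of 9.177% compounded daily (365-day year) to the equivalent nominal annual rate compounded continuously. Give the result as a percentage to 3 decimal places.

9.176%

EAR = (1 + 0.09177/365)^365 − 1 = 0.096100.
Equivalent continuous rate: r = ln(1 + 0.096100) = 0.091758 = 9.176%.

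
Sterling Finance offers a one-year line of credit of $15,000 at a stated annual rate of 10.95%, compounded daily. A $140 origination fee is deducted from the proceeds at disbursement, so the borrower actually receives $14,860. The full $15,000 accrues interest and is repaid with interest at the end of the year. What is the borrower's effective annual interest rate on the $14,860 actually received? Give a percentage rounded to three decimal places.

12.621%

Amount owed after one year: 15,000 × (1 + 0.1095/365)^365 = 15,000 × 1.115702 = $16,735.53.
Effective rate on net proceeds: 16,735.53 / 14,860 − 1 = 0.126213 = 12.621%.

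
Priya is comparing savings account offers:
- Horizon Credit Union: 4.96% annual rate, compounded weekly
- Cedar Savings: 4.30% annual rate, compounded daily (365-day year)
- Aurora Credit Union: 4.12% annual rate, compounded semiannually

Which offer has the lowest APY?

Aurora Credit Union

Horizon Credit Union: (1 + 0.0496/52)^52 − 1 = 5.083%
Cedar Savings: (1 + 0.0430/365)^365 − 1 = 4.394%
Aurora Credit Union: (1 + 0.0412/2)^2 − 1 = 4.162%
The lowest effective annual rate is Aurora Credit Union at 4.162%.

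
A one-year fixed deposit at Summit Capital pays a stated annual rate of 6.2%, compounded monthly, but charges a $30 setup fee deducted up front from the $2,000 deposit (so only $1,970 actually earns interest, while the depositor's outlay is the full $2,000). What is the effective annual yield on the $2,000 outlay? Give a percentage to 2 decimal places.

4.78%

Value after one year: 1,970 × (1 + 0.062/12)^12 = 1,970 × 1.063793 = $2,095.67.
Effective yield on the $2,000 outlay: 2,095.67 / 2,000 − 1 = 0.047836 = 4.78%.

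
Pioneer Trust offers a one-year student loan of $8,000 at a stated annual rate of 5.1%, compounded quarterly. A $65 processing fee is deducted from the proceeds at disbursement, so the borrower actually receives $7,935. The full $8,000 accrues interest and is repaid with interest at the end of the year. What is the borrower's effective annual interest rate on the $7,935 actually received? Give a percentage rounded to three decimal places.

Amount owed after one year: 8,000 × (1 + 0.051/4)^4 = 8,000 × 1.051984 = $8,415.87.
Effective rate on net proceeds: 8,415.87 / 7,935 − 1 = 0.060601 = 6.060%.

6.060%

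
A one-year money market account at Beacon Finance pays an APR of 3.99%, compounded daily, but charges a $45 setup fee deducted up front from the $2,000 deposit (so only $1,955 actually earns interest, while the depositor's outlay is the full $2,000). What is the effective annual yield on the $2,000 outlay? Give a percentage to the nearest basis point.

Value after one year: 1,955 × (1 + 0.0399/365)^365 = 1,955 × 1.040704 = $2,034.58.
Effective yield on the $2,000 outlay: 2,034.58 / 2,000 − 1 = 0.017289 = 1.73%.

1.73%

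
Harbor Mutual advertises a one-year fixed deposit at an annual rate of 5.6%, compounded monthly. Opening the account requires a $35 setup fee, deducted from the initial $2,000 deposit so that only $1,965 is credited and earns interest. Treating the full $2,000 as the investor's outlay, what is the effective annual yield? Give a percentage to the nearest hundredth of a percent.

Value after one year: 1,965 × (1 + 0.056/12)^12 = 1,965 × 1.057460 = $2,077.91.
Effective yield on the $2,000 outlay: 2,077.91 / 2,000 − 1 = 0.038954 = 3.90%.

3.90%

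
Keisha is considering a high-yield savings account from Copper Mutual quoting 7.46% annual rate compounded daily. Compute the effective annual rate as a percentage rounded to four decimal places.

EAR = (1 + 0.0746/365)^365 − 1.
= (1 + 0.000204)^365 − 1 = 1.077445 − 1 = 7.7445%.

7.7445%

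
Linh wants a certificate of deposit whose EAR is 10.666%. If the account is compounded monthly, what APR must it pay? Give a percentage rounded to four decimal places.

10.1776%

(1 + r/12)^12 − 1 = 0.10666, so 1 + r/12 = 1.10666^(1/12).
r/12 = 0.008481, so r = 0.101776 = 10.1776%.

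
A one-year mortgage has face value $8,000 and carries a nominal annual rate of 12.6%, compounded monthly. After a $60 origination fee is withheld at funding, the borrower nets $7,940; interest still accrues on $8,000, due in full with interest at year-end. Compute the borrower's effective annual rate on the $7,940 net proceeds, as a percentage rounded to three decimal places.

14.210%

Amount owed after one year: 8,000 × (1 + 0.126/12)^12 = 8,000 × 1.133537 = $9,068.30.
Effective rate on net proceeds: 9,068.30 / 7,940 − 1 = 0.142103 = 14.210%.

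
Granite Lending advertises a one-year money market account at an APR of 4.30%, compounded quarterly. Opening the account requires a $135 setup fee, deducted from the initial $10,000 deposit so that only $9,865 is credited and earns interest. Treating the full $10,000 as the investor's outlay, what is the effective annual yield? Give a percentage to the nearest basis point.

Value after one year: 9,865 × (1 + 0.0430/4)^4 = 9,865 × 1.043698 = $10,296.08.
Effective yield on the $10,000 outlay: 10,296.08 / 10,000 − 1 = 0.029608 = 2.96%.

2.96%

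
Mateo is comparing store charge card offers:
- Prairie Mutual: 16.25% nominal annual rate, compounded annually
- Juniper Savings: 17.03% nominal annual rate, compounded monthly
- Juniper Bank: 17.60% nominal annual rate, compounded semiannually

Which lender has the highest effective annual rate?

Juniper Savings

Prairie Mutual: compounded annually, EAR = 16.250%
Juniper Savings: (1 + 0.1703/12)^12 − 1 = 18.424%
Juniper Bank: (1 + 0.1760/2)^2 − 1 = 18.374%
The highest effective annual rate is Juniper Savings at 18.424%.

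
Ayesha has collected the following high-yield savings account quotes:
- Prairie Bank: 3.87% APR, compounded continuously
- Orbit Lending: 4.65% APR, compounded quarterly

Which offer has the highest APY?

Orbit Lending

Prairie Bank: e^0.0387 − 1 = 3.946%
Orbit Lending: (1 + 0.0465/4)^4 − 1 = 4.732%
The highest effective annual rate is Orbit Lending at 4.732%.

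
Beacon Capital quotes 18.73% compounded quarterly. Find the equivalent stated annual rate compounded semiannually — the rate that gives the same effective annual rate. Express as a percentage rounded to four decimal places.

19.1685%

EAR = (1 + 0.1873/4)^4 − 1 = 0.200871.
Solve (1 + r/2)^2 = 1.200871: r/2 = 1.200871^(1/2) − 1 = 0.095843, so r = 0.191685 = 19.1685%.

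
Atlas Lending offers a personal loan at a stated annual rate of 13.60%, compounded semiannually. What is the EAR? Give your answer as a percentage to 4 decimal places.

14.0624%

EAR = (1 + 0.1360/2)^2 − 1.
= (1 + 0.068000)^2 − 1 = 1.140624 − 1 = 14.0624%.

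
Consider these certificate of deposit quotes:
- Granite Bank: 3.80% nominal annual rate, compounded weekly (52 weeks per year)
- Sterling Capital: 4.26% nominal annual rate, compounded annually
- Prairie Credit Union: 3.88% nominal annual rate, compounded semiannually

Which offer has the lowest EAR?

Granite Bank: (1 + 0.0380/52)^52 − 1 = 3.872%
Sterling Capital: compounded annually, EAR = 4.260%
Prairie Credit Union: (1 + 0.0388/2)^2 − 1 = 3.918%
The lowest effective annual rate is Granite Bank at 3.872%.

Granite Bank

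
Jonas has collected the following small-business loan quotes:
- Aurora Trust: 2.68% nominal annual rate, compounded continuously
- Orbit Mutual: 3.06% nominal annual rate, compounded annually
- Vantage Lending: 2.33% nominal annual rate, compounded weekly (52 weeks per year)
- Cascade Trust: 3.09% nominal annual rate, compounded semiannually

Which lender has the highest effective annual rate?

Aurora Trust: e^0.0268 − 1 = 2.716%
Orbit Mutual: compounded annually, EAR = 3.060%
Vantage Lending: (1 + 0.0233/52)^52 − 1 = 2.357%
Cascade Trust: (1 + 0.0309/2)^2 − 1 = 3.114%
The highest effective annual rate is Cascade Trust at 3.114%.

Cascade Trust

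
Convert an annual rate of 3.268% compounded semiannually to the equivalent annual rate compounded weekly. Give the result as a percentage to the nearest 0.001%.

EAR = (1 + 0.03268/2)^2 − 1 = 0.032947.
Solve (1 + r/52)^52 = 1.032947: r/52 = 1.032947^(1/52) − 1 = 0.000624, so r = 0.032426 = 3.243%.

3.243%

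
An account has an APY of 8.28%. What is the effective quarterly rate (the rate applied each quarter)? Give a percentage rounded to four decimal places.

The per-quarter rate i satisfies (1 + i)^4 = 1 + 0.0828.
i = 1.0828^(1/4) − 1 = 0.0200866 = 2.0087%.

2.0087%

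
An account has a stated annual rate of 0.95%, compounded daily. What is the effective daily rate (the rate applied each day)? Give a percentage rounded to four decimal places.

0.0026%

With a nominal annual rate compounded daily, the periodic rate is the nominal rate divided by 365.
i = 0.0095 / 365 = 0.0000260 = 0.0026%.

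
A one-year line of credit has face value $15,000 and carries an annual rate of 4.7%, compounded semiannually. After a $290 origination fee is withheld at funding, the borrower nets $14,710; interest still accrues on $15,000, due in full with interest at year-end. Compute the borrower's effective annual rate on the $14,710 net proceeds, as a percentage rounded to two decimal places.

Amount owed after one year: 15,000 × (1 + 0.047/2)^2 = 15,000 × 1.047552 = $15,713.28.
Effective rate on net proceeds: 15,713.28 / 14,710 − 1 = 0.068204 = 6.82%.

6.82%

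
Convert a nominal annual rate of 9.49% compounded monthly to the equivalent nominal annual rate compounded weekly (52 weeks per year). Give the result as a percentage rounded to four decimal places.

EAR = (1 + 0.0949/12)^12 − 1 = 0.099139.
Solve (1 + r/52)^52 = 1.099139: r/52 = 1.099139^(1/52) − 1 = 0.001819, so r = 0.094613 = 9.4613%.

9.4613%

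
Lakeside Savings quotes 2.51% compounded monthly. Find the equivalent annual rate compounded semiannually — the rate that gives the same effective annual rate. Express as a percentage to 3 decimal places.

2.523%

EAR = (1 + 0.0251/12)^12 − 1 = 0.025391.
Solve (1 + r/2)^2 = 1.025391: r/2 = 1.025391^(1/2) − 1 = 0.012616, so r = 0.025232 = 2.523%.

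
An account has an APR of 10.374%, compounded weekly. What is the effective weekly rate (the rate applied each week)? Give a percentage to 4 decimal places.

With a nominal annual rate compounded weekly, the periodic rate is the nominal rate divided by 52.
i = 0.10374 / 52 = 0.0019950 = 0.1995%.

0.1995%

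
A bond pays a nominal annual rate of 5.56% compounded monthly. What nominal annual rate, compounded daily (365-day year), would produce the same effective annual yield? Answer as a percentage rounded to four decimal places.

5.5476%

EAR = (1 + 0.0556/12)^12 − 1 = 0.057039.
Solve (1 + r/365)^365 = 1.057039: r/365 = 1.057039^(1/365) − 1 = 0.000152, so r = 0.055476 = 5.5476%.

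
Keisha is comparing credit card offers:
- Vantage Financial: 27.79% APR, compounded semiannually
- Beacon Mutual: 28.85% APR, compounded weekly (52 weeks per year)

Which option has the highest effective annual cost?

Beacon Mutual

Vantage Financial: (1 + 0.2779/2)^2 − 1 = 29.721%
Beacon Mutual: (1 + 0.2885/52)^52 − 1 = 33.336%
The highest effective annual rate is Beacon Mutual at 33.336%.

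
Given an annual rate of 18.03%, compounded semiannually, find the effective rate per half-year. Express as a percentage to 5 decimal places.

9.01500%

With a nominal annual rate compounded semiannually, the periodic rate is the nominal rate divided by 2.
i = 0.1803 / 2 = 0.0901500 = 9.01500%.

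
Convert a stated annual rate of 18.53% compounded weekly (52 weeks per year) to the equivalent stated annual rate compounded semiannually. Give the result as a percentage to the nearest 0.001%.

19.379%

EAR = (1 + 0.1853/52)^52 − 1 = 0.203183.
Solve (1 + r/2)^2 = 1.203183: r/2 = 1.203183^(1/2) − 1 = 0.096897, so r = 0.193794 = 19.379%.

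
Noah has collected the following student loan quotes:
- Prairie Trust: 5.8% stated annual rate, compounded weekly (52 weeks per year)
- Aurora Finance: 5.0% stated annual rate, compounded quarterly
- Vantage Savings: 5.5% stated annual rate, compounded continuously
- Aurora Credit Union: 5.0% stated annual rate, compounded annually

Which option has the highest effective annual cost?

Prairie Trust

Prairie Trust: (1 + 0.058/52)^52 − 1 = 5.968%
Aurora Finance: (1 + 0.050/4)^4 − 1 = 5.095%
Vantage Savings: e^0.055 − 1 = 5.654%
Aurora Credit Union: compounded annually, EAR = 5.000%
The highest effective annual rate is Prairie Trust at 5.968%.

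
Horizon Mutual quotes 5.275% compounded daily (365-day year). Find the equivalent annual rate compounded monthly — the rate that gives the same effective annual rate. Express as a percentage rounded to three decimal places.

5.286%

EAR = (1 + 0.05275/365)^365 − 1 = 0.054162.
Solve (1 + r/12)^12 = 1.054162: r/12 = 1.054162^(1/12) − 1 = 0.004405, so r = 0.052862 = 5.286%.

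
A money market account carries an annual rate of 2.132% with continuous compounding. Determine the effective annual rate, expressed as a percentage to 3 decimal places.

2.155%

With continuous compounding, EAR = e^0.02132 − 1.
e^0.02132 = 1.021549, so EAR = 0.021549 = 2.155%.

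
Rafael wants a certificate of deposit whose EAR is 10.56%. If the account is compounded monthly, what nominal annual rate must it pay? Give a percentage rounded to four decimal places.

10.0809%

(1 + r/12)^12 − 1 = 0.1056, so 1 + r/12 = 1.1056^(1/12).
r/12 = 0.008401, so r = 0.100809 = 10.0809%.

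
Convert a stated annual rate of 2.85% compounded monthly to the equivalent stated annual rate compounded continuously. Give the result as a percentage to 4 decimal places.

2.8466%

EAR = (1 + 0.0285/12)^12 − 1 = 0.028875.
Equivalent continuous rate: r = ln(1 + 0.028875) = 0.028466 = 2.8466%.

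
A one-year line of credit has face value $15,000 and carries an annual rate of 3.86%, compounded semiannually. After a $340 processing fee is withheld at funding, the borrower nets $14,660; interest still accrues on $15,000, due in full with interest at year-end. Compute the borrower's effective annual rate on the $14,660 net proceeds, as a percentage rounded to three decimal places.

Amount owed after one year: 15,000 × (1 + 0.0386/2)^2 = 15,000 × 1.038972 = $15,584.59.
Effective rate on net proceeds: 15,584.59 / 14,660 − 1 = 0.063069 = 6.307%.

6.307%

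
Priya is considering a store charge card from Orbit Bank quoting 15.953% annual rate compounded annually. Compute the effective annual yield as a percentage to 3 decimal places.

15.953%

Annual compounding means the effective rate equals the nominal rate: 15.953%.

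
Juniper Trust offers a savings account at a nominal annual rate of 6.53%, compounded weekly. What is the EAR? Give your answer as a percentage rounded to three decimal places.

EAR = (1 + 0.0653/52)^52 − 1.
= (1 + 0.001256)^52 − 1 = 1.067435 − 1 = 6.744%.

6.744%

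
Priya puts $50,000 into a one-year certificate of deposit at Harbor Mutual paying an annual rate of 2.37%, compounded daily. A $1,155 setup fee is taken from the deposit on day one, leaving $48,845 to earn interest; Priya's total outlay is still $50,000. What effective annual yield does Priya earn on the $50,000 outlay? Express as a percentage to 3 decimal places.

Value after one year: 48,845 × (1 + 0.0237/365)^365 = 48,845 × 1.023982 = $50,016.41.
Effective yield on the $50,000 outlay: 50,016.41 / 50,000 − 1 = 0.000328 = 0.033%.

0.033%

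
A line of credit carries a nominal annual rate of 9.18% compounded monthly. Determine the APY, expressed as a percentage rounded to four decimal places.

9.5763%

EAR = (1 + 0.0918/12)^12 − 1.
= (1 + 0.007650)^12 − 1 = 1.095763 − 1 = 9.5763%.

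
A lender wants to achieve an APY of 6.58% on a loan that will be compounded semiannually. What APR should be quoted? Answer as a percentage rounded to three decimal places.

(1 + r/2)^2 − 1 = 0.0658, so 1 + r/2 = 1.0658^(1/2).
r/2 = 0.032376, so r = 0.064752 = 6.475%.

6.475%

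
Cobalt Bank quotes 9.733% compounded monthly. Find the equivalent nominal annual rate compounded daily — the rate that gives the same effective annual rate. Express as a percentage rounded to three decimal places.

9.695%

EAR = (1 + 0.09733/12)^12 − 1 = 0.101791.
Solve (1 + r/365)^365 = 1.101791: r/365 = 1.101791^(1/365) − 1 = 0.000266, so r = 0.096950 = 9.695%.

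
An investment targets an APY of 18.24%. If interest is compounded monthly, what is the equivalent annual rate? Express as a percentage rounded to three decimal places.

16.872%

(1 + r/12)^12 − 1 = 0.1824, so 1 + r/12 = 1.1824^(1/12).
r/12 = 0.014060, so r = 0.168721 = 16.872%.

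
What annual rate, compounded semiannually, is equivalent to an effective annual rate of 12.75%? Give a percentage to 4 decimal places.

(1 + r/2)^2 − 1 = 0.1275, so 1 + r/2 = 1.1275^(1/2).
r/2 = 0.061838, so r = 0.123676 = 12.3676%.

12.3676%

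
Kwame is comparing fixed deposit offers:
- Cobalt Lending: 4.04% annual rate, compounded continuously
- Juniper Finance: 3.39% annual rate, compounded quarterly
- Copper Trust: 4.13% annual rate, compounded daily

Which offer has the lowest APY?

Juniper Finance

Cobalt Lending: e^0.0404 − 1 = 4.123%
Juniper Finance: (1 + 0.0339/4)^4 − 1 = 3.433%
Copper Trust: (1 + 0.0413/365)^365 − 1 = 4.216%
The lowest effective annual rate is Juniper Finance at 3.433%.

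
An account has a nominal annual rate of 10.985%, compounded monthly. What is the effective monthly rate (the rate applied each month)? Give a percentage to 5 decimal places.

With a nominal annual rate compounded monthly, the periodic rate is the nominal rate divided by 12.
i = 0.10985 / 12 = 0.0091542 = 0.91542%.

0.91542%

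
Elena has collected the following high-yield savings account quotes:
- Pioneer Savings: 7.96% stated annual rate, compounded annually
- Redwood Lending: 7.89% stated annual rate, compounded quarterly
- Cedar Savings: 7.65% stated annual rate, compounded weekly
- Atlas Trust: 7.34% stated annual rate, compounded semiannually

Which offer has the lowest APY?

Atlas Trust

Pioneer Savings: compounded annually, EAR = 7.960%
Redwood Lending: (1 + 0.0789/4)^4 − 1 = 8.127%
Cedar Savings: (1 + 0.0765/52)^52 − 1 = 7.944%
Atlas Trust: (1 + 0.0734/2)^2 − 1 = 7.475%
The lowest effective annual rate is Atlas Trust at 7.475%.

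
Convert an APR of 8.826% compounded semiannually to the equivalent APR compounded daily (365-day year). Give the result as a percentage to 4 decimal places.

EAR = (1 + 0.08826/2)^2 − 1 = 0.090207.
Solve (1 + r/365)^365 = 1.090207: r/365 = 1.090207^(1/365) − 1 = 0.000237, so r = 0.086378 = 8.6378%.

8.6378%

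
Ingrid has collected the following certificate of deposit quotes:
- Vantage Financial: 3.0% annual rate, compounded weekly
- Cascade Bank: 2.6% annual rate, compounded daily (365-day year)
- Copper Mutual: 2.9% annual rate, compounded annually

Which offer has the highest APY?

Vantage Financial: (1 + 0.030/52)^52 − 1 = 3.045%
Cascade Bank: (1 + 0.026/365)^365 − 1 = 2.634%
Copper Mutual: compounded annually, EAR = 2.900%
The highest effective annual rate is Vantage Financial at 3.045%.

Vantage Financial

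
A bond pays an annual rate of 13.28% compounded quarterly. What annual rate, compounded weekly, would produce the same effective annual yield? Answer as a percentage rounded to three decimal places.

13.081%

EAR = (1 + 0.1328/4)^4 − 1 = 0.139561.
Solve (1 + r/52)^52 = 1.139561: r/52 = 1.139561^(1/52) − 1 = 0.002516, so r = 0.130807 = 13.081%.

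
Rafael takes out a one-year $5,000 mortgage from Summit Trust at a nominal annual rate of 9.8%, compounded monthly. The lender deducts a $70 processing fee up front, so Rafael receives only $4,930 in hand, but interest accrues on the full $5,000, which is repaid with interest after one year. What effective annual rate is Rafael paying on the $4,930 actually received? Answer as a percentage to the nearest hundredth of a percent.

11.82%

Amount owed after one year: 5,000 × (1 + 0.098/12)^12 = 5,000 × 1.102524 = $5,512.62.
Effective rate on net proceeds: 5,512.62 / 4,930 − 1 = 0.118178 = 11.82%.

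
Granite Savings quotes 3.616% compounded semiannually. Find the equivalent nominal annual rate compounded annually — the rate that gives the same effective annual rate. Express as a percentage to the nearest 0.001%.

3.649%

EAR = (1 + 0.03616/2)^2 − 1 = 0.036487.
Compounded annually, the equivalent nominal rate is the EAR itself: 3.649%.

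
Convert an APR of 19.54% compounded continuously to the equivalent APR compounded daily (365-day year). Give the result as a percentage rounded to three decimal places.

19.545%

EAR under continuous compounding: e^0.1954 − 1 = 0.215797.
Solve (1 + r/365)^365 = 1.215797: r/365 = 1.215797^(1/365) − 1 = 0.000535, so r = 0.195452 = 19.545%.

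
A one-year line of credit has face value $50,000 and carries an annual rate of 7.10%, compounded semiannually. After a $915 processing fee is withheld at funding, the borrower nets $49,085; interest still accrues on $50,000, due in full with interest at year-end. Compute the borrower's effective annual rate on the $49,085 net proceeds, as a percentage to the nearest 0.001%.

Amount owed after one year: 50,000 × (1 + 0.0710/2)^2 = 50,000 × 1.072260 = $53,613.01.
Effective rate on net proceeds: 53,613.01 / 49,085 − 1 = 0.092248 = 9.225%.

9.225%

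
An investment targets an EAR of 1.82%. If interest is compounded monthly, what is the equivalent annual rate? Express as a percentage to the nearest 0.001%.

1.805%

(1 + r/12)^12 − 1 = 0.0182, so 1 + r/12 = 1.0182^(1/12).
r/12 = 0.001504, so r = 0.018050 = 1.805%.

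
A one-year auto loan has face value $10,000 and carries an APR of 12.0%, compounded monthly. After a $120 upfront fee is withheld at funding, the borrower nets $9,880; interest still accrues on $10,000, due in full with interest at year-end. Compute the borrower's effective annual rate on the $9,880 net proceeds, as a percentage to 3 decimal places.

14.051%

Amount owed after one year: 10,000 × (1 + 0.120/12)^12 = 10,000 × 1.126825 = $11,268.25.
Effective rate on net proceeds: 11,268.25 / 9,880 − 1 = 0.140511 = 14.051%.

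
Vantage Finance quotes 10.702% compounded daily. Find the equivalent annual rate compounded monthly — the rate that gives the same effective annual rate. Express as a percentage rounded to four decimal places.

EAR = (1 + 0.10702/365)^365 − 1 = 0.112939.
Solve (1 + r/12)^12 = 1.112939: r/12 = 1.112939^(1/12) − 1 = 0.008957, so r = 0.107483 = 10.7483%.

10.7483%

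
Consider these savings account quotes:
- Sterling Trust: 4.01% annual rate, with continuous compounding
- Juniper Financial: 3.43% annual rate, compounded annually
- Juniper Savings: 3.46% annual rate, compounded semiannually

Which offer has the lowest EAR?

Juniper Financial

Sterling Trust: e^0.0401 − 1 = 4.091%
Juniper Financial: compounded annually, EAR = 3.430%
Juniper Savings: (1 + 0.0346/2)^2 − 1 = 3.490%
The lowest effective annual rate is Juniper Financial at 3.430%.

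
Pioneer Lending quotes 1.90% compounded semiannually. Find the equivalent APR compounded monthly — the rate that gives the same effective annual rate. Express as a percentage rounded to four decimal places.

EAR = (1 + 0.0190/2)^2 − 1 = 0.019090.
Solve (1 + r/12)^12 = 1.019090: r/12 = 1.019090^(1/12) − 1 = 0.001577, so r = 0.018925 = 1.8925%.

1.8925%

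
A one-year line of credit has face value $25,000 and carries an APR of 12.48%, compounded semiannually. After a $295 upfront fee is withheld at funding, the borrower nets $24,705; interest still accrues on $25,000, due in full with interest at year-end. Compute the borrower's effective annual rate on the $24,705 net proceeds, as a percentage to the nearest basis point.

Amount owed after one year: 25,000 × (1 + 0.1248/2)^2 = 25,000 × 1.128694 = $28,217.34.
Effective rate on net proceeds: 28,217.34 / 24,705 − 1 = 0.142171 = 14.22%.

14.22%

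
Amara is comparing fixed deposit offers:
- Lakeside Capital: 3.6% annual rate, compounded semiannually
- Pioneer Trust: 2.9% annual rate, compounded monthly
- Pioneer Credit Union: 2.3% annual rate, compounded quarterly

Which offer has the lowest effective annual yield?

Pioneer Credit Union

Lakeside Capital: (1 + 0.036/2)^2 − 1 = 3.632%
Pioneer Trust: (1 + 0.029/12)^12 − 1 = 2.939%
Pioneer Credit Union: (1 + 0.023/4)^4 − 1 = 2.320%
The lowest effective annual rate is Pioneer Credit Union at 2.320%.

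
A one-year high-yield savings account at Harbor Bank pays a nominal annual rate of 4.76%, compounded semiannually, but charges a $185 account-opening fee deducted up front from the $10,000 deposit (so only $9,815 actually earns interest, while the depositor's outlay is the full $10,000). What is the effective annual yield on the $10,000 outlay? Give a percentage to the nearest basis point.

2.88%

Value after one year: 9,815 × (1 + 0.0476/2)^2 = 9,815 × 1.048166 = $10,287.75.
Effective yield on the $10,000 outlay: 10,287.75 / 10,000 − 1 = 0.028775 = 2.88%.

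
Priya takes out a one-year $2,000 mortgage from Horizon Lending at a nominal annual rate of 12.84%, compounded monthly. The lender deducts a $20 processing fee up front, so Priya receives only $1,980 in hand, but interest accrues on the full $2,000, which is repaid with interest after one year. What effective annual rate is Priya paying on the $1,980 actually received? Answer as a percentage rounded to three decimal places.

14.771%

Amount owed after one year: 2,000 × (1 + 0.1284/12)^12 = 2,000 × 1.136232 = $2,272.46.
Effective rate on net proceeds: 2,272.46 / 1,980 − 1 = 0.147710 = 14.771%.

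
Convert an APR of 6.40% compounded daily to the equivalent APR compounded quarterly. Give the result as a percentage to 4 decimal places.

6.4509%

EAR = (1 + 0.0640/365)^365 − 1 = 0.066086.
Solve (1 + r/4)^4 = 1.066086: r/4 = 1.066086^(1/4) − 1 = 0.016127, so r = 0.064509 = 6.4509%.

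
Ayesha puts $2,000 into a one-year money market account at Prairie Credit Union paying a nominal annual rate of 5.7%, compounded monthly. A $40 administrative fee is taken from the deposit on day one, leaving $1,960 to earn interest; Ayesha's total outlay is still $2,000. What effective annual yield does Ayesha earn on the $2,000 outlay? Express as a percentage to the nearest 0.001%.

3.734%

Value after one year: 1,960 × (1 + 0.057/12)^12 = 1,960 × 1.058513 = $2,074.69.
Effective yield on the $2,000 outlay: 2,074.69 / 2,000 − 1 = 0.037343 = 3.734%.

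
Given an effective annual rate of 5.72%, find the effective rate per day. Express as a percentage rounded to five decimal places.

The per-day rate i satisfies (1 + i)^365 = 1 + 0.0572.
i = 1.0572^(1/365) − 1 = 0.0001524 = 0.01524%.

0.01524%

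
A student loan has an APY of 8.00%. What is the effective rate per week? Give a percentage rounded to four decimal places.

The per-week rate i satisfies (1 + i)^52 = 1 + 0.0800.
i = 1.0800^(1/52) − 1 = 0.0014811 = 0.1481%.

0.1481%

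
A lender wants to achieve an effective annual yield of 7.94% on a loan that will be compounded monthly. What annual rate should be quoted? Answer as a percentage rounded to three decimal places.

(1 + r/12)^12 − 1 = 0.0794, so 1 + r/12 = 1.0794^(1/12).
r/12 = 0.006387, so r = 0.076649 = 7.665%.

7.665%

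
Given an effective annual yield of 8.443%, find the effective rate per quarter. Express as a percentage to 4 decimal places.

2.0470%

The per-quarter rate i satisfies (1 + i)^4 = 1 + 0.08443.
i = 1.08443^(1/4) − 1 = 0.0204703 = 2.0470%.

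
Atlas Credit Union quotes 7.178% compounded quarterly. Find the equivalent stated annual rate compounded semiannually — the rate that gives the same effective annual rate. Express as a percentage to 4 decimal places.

EAR = (1 + 0.07178/4)^4 − 1 = 0.073735.
Solve (1 + r/2)^2 = 1.073735: r/2 = 1.073735^(1/2) − 1 = 0.036212, so r = 0.072424 = 7.2424%.

7.2424%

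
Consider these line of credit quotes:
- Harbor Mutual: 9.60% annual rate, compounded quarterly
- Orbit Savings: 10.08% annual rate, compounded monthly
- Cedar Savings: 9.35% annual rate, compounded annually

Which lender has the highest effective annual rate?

Orbit Savings

Harbor Mutual: (1 + 0.0960/4)^4 − 1 = 9.951%
Orbit Savings: (1 + 0.1008/12)^12 − 1 = 10.559%
Cedar Savings: compounded annually, EAR = 9.350%
The highest effective annual rate is Orbit Savings at 10.559%.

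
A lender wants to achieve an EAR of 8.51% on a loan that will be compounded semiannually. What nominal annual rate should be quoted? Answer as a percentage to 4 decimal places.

8.3363%

(1 + r/2)^2 − 1 = 0.0851, so 1 + r/2 = 1.0851^(1/2).
r/2 = 0.041681, so r = 0.083363 = 8.3363%.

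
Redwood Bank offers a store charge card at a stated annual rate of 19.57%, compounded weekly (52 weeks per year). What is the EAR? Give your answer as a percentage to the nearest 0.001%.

EAR = (1 + 0.1957/52)^52 − 1.
= (1 + 0.003763)^52 − 1 = 1.215715 − 1 = 21.572%.

21.572%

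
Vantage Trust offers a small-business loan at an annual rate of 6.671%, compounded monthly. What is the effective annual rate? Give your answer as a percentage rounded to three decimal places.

EAR = (1 + 0.06671/12)^12 − 1.
= (1 + 0.005559)^12 − 1 = 1.068788 − 1 = 6.879%.

6.879%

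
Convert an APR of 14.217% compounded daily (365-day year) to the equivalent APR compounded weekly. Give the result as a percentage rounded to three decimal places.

EAR = (1 + 0.14217/365)^365 − 1 = 0.152741.
Solve (1 + r/52)^52 = 1.152741: r/52 = 1.152741^(1/52) − 1 = 0.002737, so r = 0.142337 = 14.234%.

14.234%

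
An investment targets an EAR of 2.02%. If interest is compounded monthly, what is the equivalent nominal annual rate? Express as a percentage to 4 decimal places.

2.0015%

(1 + r/12)^12 − 1 = 0.0202, so 1 + r/12 = 1.0202^(1/12).
r/12 = 0.001668, so r = 0.020015 = 2.0015%.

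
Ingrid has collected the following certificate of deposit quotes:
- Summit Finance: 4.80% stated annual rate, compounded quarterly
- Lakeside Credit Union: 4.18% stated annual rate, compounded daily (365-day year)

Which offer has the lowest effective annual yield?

Lakeside Credit Union

Summit Finance: (1 + 0.0480/4)^4 − 1 = 4.887%
Lakeside Credit Union: (1 + 0.0418/365)^365 − 1 = 4.268%
The lowest effective annual rate is Lakeside Credit Union at 4.268%.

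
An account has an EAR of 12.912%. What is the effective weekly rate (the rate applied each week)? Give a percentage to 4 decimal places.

The per-week rate i satisfies (1 + i)^52 = 1 + 0.12912.
i = 1.12912^(1/52) − 1 = 0.0023381 = 0.2338%.

0.2338%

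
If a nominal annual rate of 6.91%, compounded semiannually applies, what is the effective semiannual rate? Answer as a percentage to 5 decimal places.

With a nominal annual rate compounded semiannually, the periodic rate is the nominal rate divided by 2.
i = 0.0691 / 2 = 0.0345500 = 3.45500%.

3.45500%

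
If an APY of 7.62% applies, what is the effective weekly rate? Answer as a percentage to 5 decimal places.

0.14132%

The per-week rate i satisfies (1 + i)^52 = 1 + 0.0762.
i = 1.0762^(1/52) − 1 = 0.0014132 = 0.14132%.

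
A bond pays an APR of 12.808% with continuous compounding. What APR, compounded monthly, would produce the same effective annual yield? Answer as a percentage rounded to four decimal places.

12.8766%

EAR under continuous compounding: e^0.12808 − 1 = 0.136644.
Solve (1 + r/12)^12 = 1.136644: r/12 = 1.136644^(1/12) − 1 = 0.010730, so r = 0.128766 = 12.8766%.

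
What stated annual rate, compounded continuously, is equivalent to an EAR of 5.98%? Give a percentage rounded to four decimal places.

Continuous: nominal r satisfies e^r − 1 = 0.0598.
r = ln(1 + 0.0598) = ln(1.0598) = 0.058080 = 5.8080%.

5.8080%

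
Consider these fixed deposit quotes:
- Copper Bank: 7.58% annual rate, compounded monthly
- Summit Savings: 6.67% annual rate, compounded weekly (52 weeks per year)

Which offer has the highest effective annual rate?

Copper Bank: (1 + 0.0758/12)^12 − 1 = 7.849%
Summit Savings: (1 + 0.0667/52)^52 − 1 = 6.893%
The highest effective annual rate is Copper Bank at 7.849%.

Copper Bank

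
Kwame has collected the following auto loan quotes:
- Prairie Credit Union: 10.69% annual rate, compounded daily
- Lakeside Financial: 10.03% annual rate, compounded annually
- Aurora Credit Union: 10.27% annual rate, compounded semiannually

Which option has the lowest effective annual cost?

Prairie Credit Union: (1 + 0.1069/365)^365 − 1 = 11.281%
Lakeside Financial: compounded annually, EAR = 10.030%
Aurora Credit Union: (1 + 0.1027/2)^2 − 1 = 10.534%
The lowest effective annual rate is Lakeside Financial at 10.030%.

Lakeside Financial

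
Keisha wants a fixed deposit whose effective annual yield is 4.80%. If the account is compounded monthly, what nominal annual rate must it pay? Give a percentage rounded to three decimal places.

4.698%

(1 + r/12)^12 − 1 = 0.0480, so 1 + r/12 = 1.0480^(1/12).
r/12 = 0.003915, so r = 0.046975 = 4.698%.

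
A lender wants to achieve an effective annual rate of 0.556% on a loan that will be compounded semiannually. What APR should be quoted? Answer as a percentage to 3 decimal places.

(1 + r/2)^2 − 1 = 0.00556, so 1 + r/2 = 1.00556^(1/2).
r/2 = 0.002776, so r = 0.005552 = 0.555%.

0.555%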